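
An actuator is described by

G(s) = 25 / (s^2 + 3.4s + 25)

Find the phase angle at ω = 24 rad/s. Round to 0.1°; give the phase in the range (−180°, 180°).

-171.6°

At s = jω = j24:
quadratic: (j24)² + 3.4·j24 + 25 = -551 + j81.6 → |·| ≈ 557.01, ∠ ≈ 171.58°
∠G = 0.00° − 171.58° = -171.58°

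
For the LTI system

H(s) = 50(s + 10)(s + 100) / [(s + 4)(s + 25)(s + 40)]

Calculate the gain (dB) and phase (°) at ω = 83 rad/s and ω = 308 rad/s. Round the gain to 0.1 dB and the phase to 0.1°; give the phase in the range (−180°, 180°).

At s = jω = j83:
zero (s+10): 10 + j83 → |·| = √(10²+83²) = √6989 ≈ 83.6, ∠ = arctan(83/10) ≈ 83.13°
zero (s+100): 100 + j83 → |·| = √(100²+83²) = √16889 ≈ 129.96, ∠ = arctan(83/100) ≈ 39.69°
pole (s+4): 4 + j83 → |·| = √(4²+83²) = √6905 ≈ 83.096, ∠ = arctan(83/4) ≈ 87.24°
pole (s+25): 25 + j83 → |·| = √(25²+83²) = √7514 ≈ 86.683, ∠ = arctan(83/25) ≈ 73.24°
pole (s+40): 40 + j83 → |·| = √(40²+83²) = √8489 ≈ 92.136, ∠ = arctan(83/40) ≈ 64.27°
|H| = 50 · 10865 / 6.6366e+05 ≈ 0.81857
Gain = 20 log₁₀(0.81857) ≈ -1.74 dB
∠H = 122.82° − 224.75° = -101.93°

At s = jω = j308:
zero (s+10): 10 + j308 → |·| = √(10²+308²) = √94964 ≈ 308.16, ∠ = arctan(308/10) ≈ 88.14°
zero (s+100): 100 + j308 → |·| = √(100²+308²) = √104864 ≈ 323.83, ∠ = arctan(308/100) ≈ 72.01°
pole (s+4): 4 + j308 → |·| = √(4²+308²) = √94880 ≈ 308.03, ∠ = arctan(308/4) ≈ 89.26°
pole (s+25): 25 + j308 → |·| = √(25²+308²) = √95489 ≈ 309.01, ∠ = arctan(308/25) ≈ 85.36°
pole (s+40): 40 + j308 → |·| = √(40²+308²) = √96464 ≈ 310.59, ∠ = arctan(308/40) ≈ 82.60°
|H| = 50 · 99791 / 2.9563e+07 ≈ 0.16878
Gain = 20 log₁₀(0.16878) ≈ -15.45 dB
∠H = 160.15° − 257.22° = -97.07°

ω = 83: -1.7 dB, -101.9°; ω = 308: -15.5 dB, -97.1°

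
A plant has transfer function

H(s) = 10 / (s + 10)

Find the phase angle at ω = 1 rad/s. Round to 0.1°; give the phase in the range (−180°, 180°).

At s = jω = j1:
pole (s+10): 10 + j1 → |·| = √(10²+1²) = √101 ≈ 10.05, ∠ = arctan(1/10) ≈ 5.71°
∠H = 0.00° − 5.71° = -5.71°

-5.7°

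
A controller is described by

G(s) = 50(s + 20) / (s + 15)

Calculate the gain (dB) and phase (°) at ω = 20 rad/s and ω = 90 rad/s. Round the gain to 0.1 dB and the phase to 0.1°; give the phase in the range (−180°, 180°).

At s = jω = j20:
zero (s+20): 20 + j20 → |·| = √(20²+20²) = √800 ≈ 28.284, ∠ = arctan(20/20) ≈ 45.00°
pole (s+15): 15 + j20 → |·| = √(15²+20²) = √625 ≈ 25, ∠ = arctan(20/15) ≈ 53.13°
|G| = 50 · 28.284 / 25 ≈ 56.568
Gain = 20 log₁₀(56.568) ≈ 35.05 dB
∠G = 45.00° − 53.13° = -8.13°

At s = jω = j90:
zero (s+20): 20 + j90 → |·| = √(20²+90²) = √8500 ≈ 92.195, ∠ = arctan(90/20) ≈ 77.47°
pole (s+15): 15 + j90 → |·| = √(15²+90²) = √8325 ≈ 91.241, ∠ = arctan(90/15) ≈ 80.54°
|G| = 50 · 92.195 / 91.241 ≈ 50.523
Gain = 20 log₁₀(50.523) ≈ 34.07 dB
∠G = 77.47° − 80.54° = -3.07°

ω = 20: 35.1 dB, -8.1°; ω = 90: 34.1 dB, -3.1°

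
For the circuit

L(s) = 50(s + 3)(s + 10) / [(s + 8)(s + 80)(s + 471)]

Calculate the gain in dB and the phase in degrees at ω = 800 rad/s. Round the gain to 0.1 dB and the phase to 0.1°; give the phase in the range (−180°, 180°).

At s = jω = j800:
zero (s+3): 3 + j800 → |·| = √(3²+800²) = √640009 ≈ 800.01, ∠ = arctan(800/3) ≈ 89.79°
zero (s+10): 10 + j800 → |·| = √(10²+800²) = √640100 ≈ 800.06, ∠ = arctan(800/10) ≈ 89.28°
pole (s+8): 8 + j800 → |·| = √(8²+800²) = √640064 ≈ 800.04, ∠ = arctan(800/8) ≈ 89.43°
pole (s+80): 80 + j800 → |·| = √(80²+800²) = √646400 ≈ 803.99, ∠ = arctan(800/80) ≈ 84.29°
pole (s+471): 471 + j800 → |·| = √(471²+800²) = √861841 ≈ 928.35, ∠ = arctan(800/471) ≈ 59.51°
|L| = 50 · 6.4006e+05 / 5.9714e+08 ≈ 0.053594
Gain = 20 log₁₀(0.053594) ≈ -25.42 dB
∠L = 179.07° − 233.23° = -54.16°

-25.4 dB, -54.2°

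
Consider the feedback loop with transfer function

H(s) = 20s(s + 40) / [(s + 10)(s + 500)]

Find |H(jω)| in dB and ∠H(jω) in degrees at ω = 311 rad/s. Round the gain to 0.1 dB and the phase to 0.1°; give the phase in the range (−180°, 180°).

At s = jω = j311:
zero (s+40): 40 + j311 → |·| = √(40²+311²) = √98321 ≈ 313.56, ∠ = arctan(311/40) ≈ 82.67°
zero at origin: s = j311 → |·| = 311, ∠ = 90.00°
pole (s+10): 10 + j311 → |·| = √(10²+311²) = √96821 ≈ 311.16, ∠ = arctan(311/10) ≈ 88.16°
pole (s+500): 500 + j311 → |·| = √(500²+311²) = √346721 ≈ 588.83, ∠ = arctan(311/500) ≈ 31.88°
|H| = 20 · 97517 / 1.8322e+05 ≈ 10.645
Gain = 20 log₁₀(10.645) ≈ 20.54 dB
∠H = 172.67° − 120.04° = 52.63°

20.5 dB, 52.6°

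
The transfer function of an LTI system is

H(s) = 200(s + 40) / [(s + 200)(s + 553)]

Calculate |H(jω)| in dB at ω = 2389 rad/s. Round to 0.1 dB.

At s = jω = j2389:
zero (s+40): 40 + j2389 → |·| = √(40²+2389²) = √5708921 ≈ 2389.3, ∠ = arctan(2389/40) ≈ 89.04°
pole (s+200): 200 + j2389 → |·| = √(200²+2389²) = √5747321 ≈ 2397.4, ∠ = arctan(2389/200) ≈ 85.21°
pole (s+553): 553 + j2389 → |·| = √(553²+2389²) = √6013130 ≈ 2452.2, ∠ = arctan(2389/553) ≈ 76.97°
|H| = 200 · 2389.3 / 5.8789e+06 ≈ 0.081284
Gain = 20 log₁₀(0.081284) ≈ -21.80 dB

-21.8 dB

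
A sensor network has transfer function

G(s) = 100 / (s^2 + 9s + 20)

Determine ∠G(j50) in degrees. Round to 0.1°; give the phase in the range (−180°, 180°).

-169.7°

Substitute s = j50:
Numerator: 100 = 100 + j0
Denominator: (j50)^2 + 9(j50) + 20 = -2480 + j450
|N| = √(100² + 0²) ≈ 100, ∠N ≈ 0.00°
|D| = √(2480² + 450²) ≈ 2520.5, ∠D ≈ 169.72°
∠G = 0.00° − 169.72° = -169.72°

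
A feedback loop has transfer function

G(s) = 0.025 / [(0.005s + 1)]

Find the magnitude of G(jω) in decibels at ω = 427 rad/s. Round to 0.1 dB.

At ω = 427 rad/s:
pole (1 + j427·0.005) = 1 + j2.135 → |·| ≈ 2.3576, ∠ ≈ 64.90°
|G| = 0.025 · 1 / (2.3576) ≈ 0.010604
Gain = 20 log₁₀(0.010604) ≈ -39.49 dB

-39.5 dB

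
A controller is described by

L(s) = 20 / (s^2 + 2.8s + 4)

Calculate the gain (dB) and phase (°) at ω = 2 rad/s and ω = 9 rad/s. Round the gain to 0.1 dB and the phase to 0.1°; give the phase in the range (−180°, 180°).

ω = 2: 11.1 dB, -90.0°; ω = 9: -12.2 dB, -161.9°

At s = jω = j2:
quadratic: (j2)² + 2.8·j2 + 4 = 0 + j5.6 → |·| ≈ 5.6, ∠ ≈ 90.00°
|L| = 20 / 5.6 ≈ 3.5714
Gain = 20 log₁₀(3.5714) ≈ 11.06 dB
∠L = 0.00° − 90.00° = -90.00°

At s = jω = j9:
quadratic: (j9)² + 2.8·j9 + 4 = -77 + j25.2 → |·| ≈ 81.019, ∠ ≈ 161.88°
|L| = 20 / 81.019 ≈ 0.24686
Gain = 20 log₁₀(0.24686) ≈ -12.15 dB
∠L = 0.00° − 161.88° = -161.88°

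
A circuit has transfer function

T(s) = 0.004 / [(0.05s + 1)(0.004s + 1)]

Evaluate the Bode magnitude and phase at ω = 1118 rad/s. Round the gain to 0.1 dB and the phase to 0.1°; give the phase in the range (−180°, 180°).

-96.1 dB, -166.4°

At ω = 1118 rad/s:
pole (1 + j1118·0.05) = 1 + j55.9 → |·| ≈ 55.909, ∠ ≈ 88.98°
pole (1 + j1118·0.004) = 1 + j4.472 → |·| ≈ 4.5824, ∠ ≈ 77.40°
|T| = 0.004 · 1 / (55.909 · 4.5824) ≈ 1.5613e-05
Gain = 20 log₁₀(1.5613e-05) ≈ -96.13 dB
∠T = (0°) − (88.98° + 77.40°) = -166.38°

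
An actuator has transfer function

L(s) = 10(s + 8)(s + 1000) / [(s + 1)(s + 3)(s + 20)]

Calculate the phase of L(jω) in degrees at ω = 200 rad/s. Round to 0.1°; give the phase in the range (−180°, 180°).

-164.1°

At s = jω = j200:
zero (s+8): 8 + j200 → |·| = √(8²+200²) = √40064 ≈ 200.16, ∠ = arctan(200/8) ≈ 87.71°
zero (s+1000): 1000 + j200 → |·| = √(1000²+200²) = √1040000 ≈ 1019.8, ∠ = arctan(200/1000) ≈ 11.31°
pole (s+1): 1 + j200 → |·| = √(1²+200²) = √40001 ≈ 200, ∠ = arctan(200/1) ≈ 89.71°
pole (s+3): 3 + j200 → |·| = √(3²+200²) = √40009 ≈ 200.02, ∠ = arctan(200/3) ≈ 89.14°
pole (s+20): 20 + j200 → |·| = √(20²+200²) = √40400 ≈ 201, ∠ = arctan(200/20) ≈ 84.29°
∠L = 99.02° − 263.14° = -164.12°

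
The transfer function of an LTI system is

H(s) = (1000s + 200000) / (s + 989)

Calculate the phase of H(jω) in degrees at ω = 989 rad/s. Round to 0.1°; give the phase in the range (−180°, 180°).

33.6°

Substitute s = j989:
Numerator: 1000(j989) + 200000 = 200000 + j989000
Denominator: (j989) + 989 = 989 + j989
|N| = √(200000² + 989000²) ≈ 1.009e+06, ∠N ≈ 78.57°
|D| = √(989² + 989²) ≈ 1398.7, ∠D ≈ 45.00°
∠H = 78.57° − 45.00° = 33.57°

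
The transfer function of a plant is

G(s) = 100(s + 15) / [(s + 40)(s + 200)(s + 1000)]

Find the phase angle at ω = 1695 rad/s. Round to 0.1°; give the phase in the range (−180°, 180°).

At s = jω = j1695:
zero (s+15): 15 + j1695 → |·| = √(15²+1695²) = √2873250 ≈ 1695.1, ∠ = arctan(1695/15) ≈ 89.49°
pole (s+40): 40 + j1695 → |·| = √(40²+1695²) = √2874625 ≈ 1695.5, ∠ = arctan(1695/40) ≈ 88.65°
pole (s+200): 200 + j1695 → |·| = √(200²+1695²) = √2913025 ≈ 1706.8, ∠ = arctan(1695/200) ≈ 83.27°
pole (s+1000): 1000 + j1695 → |·| = √(1000²+1695²) = √3873025 ≈ 1968, ∠ = arctan(1695/1000) ≈ 59.46°
∠G = 89.49° − 231.38° = -141.89°

-141.9°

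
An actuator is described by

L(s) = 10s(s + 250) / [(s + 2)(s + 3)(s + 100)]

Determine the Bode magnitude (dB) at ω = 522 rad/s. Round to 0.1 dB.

At s = jω = j522:
zero (s+250): 250 + j522 → |·| = √(250²+522²) = √334984 ≈ 578.78, ∠ = arctan(522/250) ≈ 64.41°
zero at origin: s = j522 → |·| = 522, ∠ = 90.00°
pole (s+2): 2 + j522 → |·| = √(2²+522²) = √272488 ≈ 522, ∠ = arctan(522/2) ≈ 89.78°
pole (s+3): 3 + j522 → |·| = √(3²+522²) = √272493 ≈ 522.01, ∠ = arctan(522/3) ≈ 89.67°
pole (s+100): 100 + j522 → |·| = √(100²+522²) = √282484 ≈ 531.49, ∠ = arctan(522/100) ≈ 79.16°
|L| = 10 · 3.0212e+05 / 1.4483e+08 ≈ 0.02086
Gain = 20 log₁₀(0.02086) ≈ -33.61 dB

-33.6 dB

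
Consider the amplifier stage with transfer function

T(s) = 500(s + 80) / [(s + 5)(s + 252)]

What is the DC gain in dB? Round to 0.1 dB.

T(0) = 500·80 / (5·252) ≈ 31.746
20 log₁₀(31.746) ≈ 30.03 dB

30.0 dB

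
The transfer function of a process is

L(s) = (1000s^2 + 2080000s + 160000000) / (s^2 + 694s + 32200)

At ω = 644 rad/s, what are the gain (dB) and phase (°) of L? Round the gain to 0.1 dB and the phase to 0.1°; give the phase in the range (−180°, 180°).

Substitute s = j644:
Numerator: 1000(j644)^2 + 2080000(j644) + 160000000 = -254736000 + j1339520000
Denominator: (j644)^2 + 694(j644) + 32200 = -382536 + j446936
|N| = √(254736000² + 1339520000²) ≈ 1.3635e+09, ∠N ≈ 100.77°
|D| = √(382536² + 446936²) ≈ 5.8829e+05, ∠D ≈ 130.56°
|L| = 1.3635e+09 / 5.8829e+05 ≈ 2317.7
Gain = 20 log₁₀(2317.7) ≈ 67.30 dB
∠L = 100.77° − 130.56° = -29.79°

67.3 dB, -29.8°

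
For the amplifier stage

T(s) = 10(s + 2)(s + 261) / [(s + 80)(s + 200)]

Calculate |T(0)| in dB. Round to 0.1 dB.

-9.7 dB

T(0) = 10·2·261 / (80·200) = 0.32625
20 log₁₀(0.32625) ≈ -9.73 dB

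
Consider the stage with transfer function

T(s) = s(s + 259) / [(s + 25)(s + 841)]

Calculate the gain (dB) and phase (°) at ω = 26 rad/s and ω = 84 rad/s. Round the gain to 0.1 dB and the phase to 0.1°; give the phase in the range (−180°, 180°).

At s = jω = j26:
zero (s+259): 259 + j26 → |·| = √(259²+26²) = √67757 ≈ 260.3, ∠ = arctan(26/259) ≈ 5.73°
zero at origin: s = j26 → |·| = 26, ∠ = 90.00°
pole (s+25): 25 + j26 → |·| = √(25²+26²) = √1301 ≈ 36.069, ∠ = arctan(26/25) ≈ 46.12°
pole (s+841): 841 + j26 → |·| = √(841²+26²) = √707957 ≈ 841.4, ∠ = arctan(26/841) ≈ 1.77°
|T| = 1 · 6767.8 / 30348 ≈ 0.22301
Gain = 20 log₁₀(0.22301) ≈ -13.03 dB
∠T = 95.73° − 47.89° = 47.84°

At s = jω = j84:
zero (s+259): 259 + j84 → |·| = √(259²+84²) = √74137 ≈ 272.28, ∠ = arctan(84/259) ≈ 17.97°
zero at origin: s = j84 → |·| = 84, ∠ = 90.00°
pole (s+25): 25 + j84 → |·| = √(25²+84²) = √7681 ≈ 87.641, ∠ = arctan(84/25) ≈ 73.43°
pole (s+841): 841 + j84 → |·| = √(841²+84²) = √714337 ≈ 845.18, ∠ = arctan(84/841) ≈ 5.70°
|T| = 1 · 22872 / 74072 ≈ 0.30878
Gain = 20 log₁₀(0.30878) ≈ -10.21 dB
∠T = 107.97° − 79.13° = 28.84°

ω = 26: -13.0 dB, 47.8°; ω = 84: -10.2 dB, 28.8°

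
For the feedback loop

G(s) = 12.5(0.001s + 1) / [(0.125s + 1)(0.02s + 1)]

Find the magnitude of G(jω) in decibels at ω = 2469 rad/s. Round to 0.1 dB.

At ω = 2469 rad/s:
zero (1 + j2469·0.001) = 1 + j2.469 → |·| ≈ 2.6638, ∠ ≈ 67.95°
pole (1 + j2469·0.125) = 1 + j308.625 → |·| ≈ 308.63, ∠ ≈ 89.81°
pole (1 + j2469·0.02) = 1 + j49.38 → |·| ≈ 49.39, ∠ ≈ 88.84°
|G| = 12.5 · 2.6638 / (308.63 · 49.39) ≈ 0.0021844
Gain = 20 log₁₀(0.0021844) ≈ -53.21 dB

-53.2 dB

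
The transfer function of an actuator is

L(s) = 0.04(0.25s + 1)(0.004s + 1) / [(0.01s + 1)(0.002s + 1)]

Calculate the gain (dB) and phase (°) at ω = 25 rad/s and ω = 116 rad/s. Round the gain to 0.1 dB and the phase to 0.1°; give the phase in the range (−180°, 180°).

ω = 25: -12.2 dB, 69.7°; ω = 116: -1.8 dB, 50.6°

At ω = 25 rad/s:
zero (1 + j25·0.25) = 1 + j6.25 → |·| ≈ 6.3295, ∠ ≈ 80.91°
zero (1 + j25·0.004) = 1 + j0.1 → |·| ≈ 1.005, ∠ ≈ 5.71°
pole (1 + j25·0.01) = 1 + j0.25 → |·| ≈ 1.0308, ∠ ≈ 14.04°
pole (1 + j25·0.002) = 1 + j0.05 → |·| ≈ 1.0012, ∠ ≈ 2.86°
|L| = 0.04 · 6.3295 · 1.005 / (1.0308 · 1.0012) ≈ 0.24655
Gain = 20 log₁₀(0.24655) ≈ -12.16 dB
∠L = (80.91° + 5.71°) − (14.04° + 2.86°) = 69.72°

At ω = 116 rad/s:
zero (1 + j116·0.25) = 1 + j29 → |·| ≈ 29.017, ∠ ≈ 88.03°
zero (1 + j116·0.004) = 1 + j0.464 → |·| ≈ 1.1024, ∠ ≈ 24.89°
pole (1 + j116·0.01) = 1 + j1.16 → |·| ≈ 1.5315, ∠ ≈ 49.24°
pole (1 + j116·0.002) = 1 + j0.232 → |·| ≈ 1.0266, ∠ ≈ 13.06°
|L| = 0.04 · 29.017 · 1.1024 / (1.5315 · 1.0266) ≈ 0.81383
Gain = 20 log₁₀(0.81383) ≈ -1.79 dB
∠L = (88.03° + 24.89°) − (49.24° + 13.06°) = 50.62°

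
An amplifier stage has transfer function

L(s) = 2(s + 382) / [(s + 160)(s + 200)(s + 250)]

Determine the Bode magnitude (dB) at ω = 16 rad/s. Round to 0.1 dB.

At s = jω = j16:
zero (s+382): 382 + j16 → |·| = √(382²+16²) = √146180 ≈ 382.33, ∠ = arctan(16/382) ≈ 2.40°
pole (s+160): 160 + j16 → |·| = √(160²+16²) = √25856 ≈ 160.8, ∠ = arctan(16/160) ≈ 5.71°
pole (s+200): 200 + j16 → |·| = √(200²+16²) = √40256 ≈ 200.64, ∠ = arctan(16/200) ≈ 4.57°
pole (s+250): 250 + j16 → |·| = √(250²+16²) = √62756 ≈ 250.51, ∠ = arctan(16/250) ≈ 3.66°
|L| = 2 · 382.33 / 8.0822e+06 ≈ 9.461e-05
Gain = 20 log₁₀(9.461e-05) ≈ -80.48 dB

-80.5 dB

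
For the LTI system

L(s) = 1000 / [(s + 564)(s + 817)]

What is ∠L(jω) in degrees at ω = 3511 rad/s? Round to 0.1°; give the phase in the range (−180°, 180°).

At s = jω = j3511:
pole (s+564): 564 + j3511 → |·| = √(564²+3511²) = √12645217 ≈ 3556, ∠ = arctan(3511/564) ≈ 80.87°
pole (s+817): 817 + j3511 → |·| = √(817²+3511²) = √12994610 ≈ 3604.8, ∠ = arctan(3511/817) ≈ 76.90°
∠L = 0.00° − 157.77° = -157.77°

-157.8°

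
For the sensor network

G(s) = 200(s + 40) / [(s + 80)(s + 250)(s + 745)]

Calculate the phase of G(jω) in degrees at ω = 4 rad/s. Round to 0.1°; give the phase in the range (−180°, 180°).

1.6°

At s = jω = j4:
zero (s+40): 40 + j4 → |·| = √(40²+4²) = √1616 ≈ 40.2, ∠ = arctan(4/40) ≈ 5.71°
pole (s+80): 80 + j4 → |·| = √(80²+4²) = √6416 ≈ 80.1, ∠ = arctan(4/80) ≈ 2.86°
pole (s+250): 250 + j4 → |·| = √(250²+4²) = √62516 ≈ 250.03, ∠ = arctan(4/250) ≈ 0.92°
pole (s+745): 745 + j4 → |·| = √(745²+4²) = √555041 ≈ 745.01, ∠ = arctan(4/745) ≈ 0.31°
∠G = 5.71° − 4.09° = 1.62°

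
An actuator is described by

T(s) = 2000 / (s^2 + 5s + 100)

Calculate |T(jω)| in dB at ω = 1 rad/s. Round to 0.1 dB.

26.1 dB

At s = jω = j1:
quadratic: (j1)² + 5·j1 + 100 = 99 + j5 → |·| ≈ 99.126, ∠ ≈ 2.89°
|T| = 2000 / 99.126 ≈ 20.176
Gain = 20 log₁₀(20.176) ≈ 26.10 dB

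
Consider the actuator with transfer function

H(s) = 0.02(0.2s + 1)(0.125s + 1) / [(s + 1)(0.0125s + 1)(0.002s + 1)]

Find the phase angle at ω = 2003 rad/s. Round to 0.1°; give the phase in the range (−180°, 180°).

At ω = 2003 rad/s:
zero (1 + j2003·0.2) = 1 + j400.6 → |·| ≈ 400.6, ∠ ≈ 89.86°
zero (1 + j2003·0.125) = 1 + j250.375 → |·| ≈ 250.38, ∠ ≈ 89.77°
pole (1 + j2003·1) = 1 + j2003 → |·| ≈ 2003, ∠ ≈ 89.97°
pole (1 + j2003·0.0125) = 1 + j25.0375 → |·| ≈ 25.057, ∠ ≈ 87.71°
pole (1 + j2003·0.002) = 1 + j4.006 → |·| ≈ 4.1289, ∠ ≈ 75.98°
∠H = (89.86° + 89.77°) − (89.97° + 87.71° + 75.98°) = -74.03°

-74.0°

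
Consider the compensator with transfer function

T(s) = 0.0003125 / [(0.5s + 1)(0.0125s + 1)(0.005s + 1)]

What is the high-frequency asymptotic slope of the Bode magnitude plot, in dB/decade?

-60 dB/decade

Each pole contributes −20 dB/decade at high frequency; each zero contributes +20 dB/decade.
Net: 0 zero(s) − 3 pole(s) → -60 dB/decade.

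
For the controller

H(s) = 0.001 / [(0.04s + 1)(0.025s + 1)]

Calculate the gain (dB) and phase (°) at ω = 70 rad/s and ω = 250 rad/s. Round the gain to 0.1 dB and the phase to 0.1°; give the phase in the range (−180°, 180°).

At ω = 70 rad/s:
pole (1 + j70·0.04) = 1 + j2.8 → |·| ≈ 2.9732, ∠ ≈ 70.35°
pole (1 + j70·0.025) = 1 + j1.75 → |·| ≈ 2.0156, ∠ ≈ 60.26°
|H| = 0.001 · 1 / (2.9732 · 2.0156) ≈ 0.00016687
Gain = 20 log₁₀(0.00016687) ≈ -75.55 dB
∠H = (0°) − (70.35° + 60.26°) = -130.61°

At ω = 250 rad/s:
pole (1 + j250·0.04) = 1 + j10 → |·| ≈ 10.05, ∠ ≈ 84.29°
pole (1 + j250·0.025) = 1 + j6.25 → |·| ≈ 6.3295, ∠ ≈ 80.91°
|H| = 0.001 · 1 / (10.05 · 6.3295) ≈ 1.572e-05
Gain = 20 log₁₀(1.572e-05) ≈ -96.07 dB
∠H = (0°) − (84.29° + 80.91°) = -165.20°

ω = 70: -75.6 dB, -130.6°; ω = 250: -96.1 dB, -165.2°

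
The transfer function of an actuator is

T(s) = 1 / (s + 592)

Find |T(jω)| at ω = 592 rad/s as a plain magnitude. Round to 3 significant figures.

At s = jω = j592:
pole (s+592): 592 + j592 → |·| = √(592²+592²) = √700928 ≈ 837.21, ∠ = arctan(592/592) ≈ 45.00°
|T| = 1 / 837.21 ≈ 0.0011944

0.00119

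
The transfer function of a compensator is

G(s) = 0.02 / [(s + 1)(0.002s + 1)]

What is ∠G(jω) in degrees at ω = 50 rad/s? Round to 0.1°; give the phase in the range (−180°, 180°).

-94.6°

At ω = 50 rad/s:
pole (1 + j50·1) = 1 + j50 → |·| ≈ 50.01, ∠ ≈ 88.85°
pole (1 + j50·0.002) = 1 + j0.1 → |·| ≈ 1.005, ∠ ≈ 5.71°
∠G = (0°) − (88.85° + 5.71°) = -94.56°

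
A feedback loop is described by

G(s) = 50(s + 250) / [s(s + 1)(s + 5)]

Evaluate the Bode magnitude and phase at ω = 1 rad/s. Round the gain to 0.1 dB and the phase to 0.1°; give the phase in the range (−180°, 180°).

At s = jω = j1:
zero (s+250): 250 + j1 → |·| = √(250²+1²) = √62501 ≈ 250, ∠ = arctan(1/250) ≈ 0.23°
pole (s+1): 1 + j1 → |·| = √(1²+1²) = √2 ≈ 1.4142, ∠ = arctan(1/1) ≈ 45.00°
pole (s+5): 5 + j1 → |·| = √(5²+1²) = √26 ≈ 5.099, ∠ = arctan(1/5) ≈ 11.31°
pole at origin: |s| = 1, ∠ = 90.00° (in denominator)
|G| = 50 · 250 / 7.211 ≈ 1733.5
Gain = 20 log₁₀(1733.5) ≈ 64.78 dB
∠G = 0.23° − 146.31° = -146.08°

64.8 dB, -146.1°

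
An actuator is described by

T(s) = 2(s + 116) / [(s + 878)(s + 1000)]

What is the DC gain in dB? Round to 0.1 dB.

-71.6 dB

T(0) = 2·116 / (878·1000) ≈ 0.00026424
20 log₁₀(0.00026424) ≈ -71.56 dB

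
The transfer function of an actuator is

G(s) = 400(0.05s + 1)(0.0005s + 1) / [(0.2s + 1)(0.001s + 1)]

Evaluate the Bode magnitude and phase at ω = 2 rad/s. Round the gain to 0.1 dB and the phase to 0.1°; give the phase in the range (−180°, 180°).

At ω = 2 rad/s:
zero (1 + j2·0.05) = 1 + j0.1 → |·| ≈ 1.005, ∠ ≈ 5.71°
zero (1 + j2·0.0005) = 1 + j0.001 → |·| ≈ 1, ∠ ≈ 0.06°
pole (1 + j2·0.2) = 1 + j0.4 → |·| ≈ 1.077, ∠ ≈ 21.80°
pole (1 + j2·0.001) = 1 + j0.002 → |·| ≈ 1, ∠ ≈ 0.11°
|G| = 400 · 1.005 · 1 / (1.077 · 1) ≈ 373.26
Gain = 20 log₁₀(373.26) ≈ 51.44 dB
∠G = (5.71° + 0.06°) − (21.80° + 0.11°) = -16.14°

51.4 dB, -16.1°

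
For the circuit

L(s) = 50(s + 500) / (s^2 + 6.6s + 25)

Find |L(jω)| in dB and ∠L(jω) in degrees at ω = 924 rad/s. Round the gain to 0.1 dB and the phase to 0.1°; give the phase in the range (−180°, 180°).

At s = jω = j924:
zero (s+500): 500 + j924 → |·| = √(500²+924²) = √1103776 ≈ 1050.6, ∠ = arctan(924/500) ≈ 61.58°
quadratic: (j924)² + 6.6·j924 + 25 = -853751 + j6098.4 → |·| ≈ 8.5377e+05, ∠ ≈ 179.59°
|L| = 50 · 1050.6 / 8.5377e+05 ≈ 0.061527
Gain = 20 log₁₀(0.061527) ≈ -24.22 dB
∠L = 61.58° − 179.59° = -118.01°

-24.2 dB, -118.0°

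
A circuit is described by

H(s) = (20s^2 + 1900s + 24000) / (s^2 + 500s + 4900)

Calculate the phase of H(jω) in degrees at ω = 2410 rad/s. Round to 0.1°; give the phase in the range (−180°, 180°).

Substitute s = j2410:
Numerator: 20(j2410)^2 + 1900(j2410) + 24000 = -116138000 + j4579000
Denominator: (j2410)^2 + 500(j2410) + 4900 = -5803200 + j1205000
|N| = √(116138000² + 4579000²) ≈ 1.1623e+08, ∠N ≈ 177.74°
|D| = √(5803200² + 1205000²) ≈ 5.927e+06, ∠D ≈ 168.27°
∠H = 177.74° − 168.27° = 9.47°

9.5°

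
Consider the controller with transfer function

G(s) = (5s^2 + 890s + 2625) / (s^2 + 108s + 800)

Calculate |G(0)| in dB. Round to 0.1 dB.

10.3 dB

G(0) = 2625 / 800 ≈ 3.2812
20 log₁₀(3.2812) ≈ 10.32 dB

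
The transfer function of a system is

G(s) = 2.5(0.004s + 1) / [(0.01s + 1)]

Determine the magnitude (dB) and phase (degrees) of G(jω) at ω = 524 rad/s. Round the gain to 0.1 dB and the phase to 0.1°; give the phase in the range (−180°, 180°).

0.7 dB, -14.7°

At ω = 524 rad/s:
zero (1 + j524·0.004) = 1 + j2.096 → |·| ≈ 2.3223, ∠ ≈ 64.49°
pole (1 + j524·0.01) = 1 + j5.24 → |·| ≈ 5.3346, ∠ ≈ 79.20°
|G| = 2.5 · 2.3223 / (5.3346) ≈ 1.0883
Gain = 20 log₁₀(1.0883) ≈ 0.73 dB
∠G = (64.49°) − (79.20°) = -14.71°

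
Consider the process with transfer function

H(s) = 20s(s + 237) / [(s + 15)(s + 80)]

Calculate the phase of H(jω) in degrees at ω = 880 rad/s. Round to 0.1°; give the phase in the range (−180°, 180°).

At s = jω = j880:
zero (s+237): 237 + j880 → |·| = √(237²+880²) = √830569 ≈ 911.36, ∠ = arctan(880/237) ≈ 74.93°
zero at origin: s = j880 → |·| = 880, ∠ = 90.00°
pole (s+15): 15 + j880 → |·| = √(15²+880²) = √774625 ≈ 880.13, ∠ = arctan(880/15) ≈ 89.02°
pole (s+80): 80 + j880 → |·| = √(80²+880²) = √780800 ≈ 883.63, ∠ = arctan(880/80) ≈ 84.81°
∠H = 164.93° − 173.83° = -8.90°

-8.9°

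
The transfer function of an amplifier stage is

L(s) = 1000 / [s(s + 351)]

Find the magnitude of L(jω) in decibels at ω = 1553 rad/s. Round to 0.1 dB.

-67.9 dB

At s = jω = j1553:
pole (s+351): 351 + j1553 → |·| = √(351²+1553²) = √2535010 ≈ 1592.2, ∠ = arctan(1553/351) ≈ 77.26°
pole at origin: |s| = 1553, ∠ = 90.00° (in denominator)
|L| = 1000 / 2.4727e+06 ≈ 0.00040442
Gain = 20 log₁₀(0.00040442) ≈ -67.86 dB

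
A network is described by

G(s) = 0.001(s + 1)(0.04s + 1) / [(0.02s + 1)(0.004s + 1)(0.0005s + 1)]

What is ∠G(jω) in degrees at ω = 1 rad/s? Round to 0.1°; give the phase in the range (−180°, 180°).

At ω = 1 rad/s:
zero (1 + j1·1) = 1 + j1 → |·| ≈ 1.4142, ∠ ≈ 45.00°
zero (1 + j1·0.04) = 1 + j0.04 → |·| ≈ 1.0008, ∠ ≈ 2.29°
pole (1 + j1·0.02) = 1 + j0.02 → |·| ≈ 1.0002, ∠ ≈ 1.15°
pole (1 + j1·0.004) = 1 + j0.004 → |·| ≈ 1, ∠ ≈ 0.23°
pole (1 + j1·0.0005) = 1 + j0.0005 → |·| ≈ 1, ∠ ≈ 0.03°
∠G = (45.00° + 2.29°) − (1.15° + 0.23° + 0.03°) = 45.88°

45.9°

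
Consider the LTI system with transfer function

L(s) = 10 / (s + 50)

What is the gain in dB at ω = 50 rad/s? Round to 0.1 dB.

At s = jω = j50:
pole (s+50): 50 + j50 → |·| = √(50²+50²) = √5000 ≈ 70.711, ∠ = arctan(50/50) ≈ 45.00°
|L| = 10 / 70.711 ≈ 0.14142
Gain = 20 log₁₀(0.14142) ≈ -16.99 dB

-17.0 dB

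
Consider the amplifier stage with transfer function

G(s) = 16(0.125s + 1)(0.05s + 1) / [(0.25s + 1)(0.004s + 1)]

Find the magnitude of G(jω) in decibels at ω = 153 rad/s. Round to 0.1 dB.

At ω = 153 rad/s:
zero (1 + j153·0.125) = 1 + j19.125 → |·| ≈ 19.151, ∠ ≈ 87.01°
zero (1 + j153·0.05) = 1 + j7.65 → |·| ≈ 7.7151, ∠ ≈ 82.55°
pole (1 + j153·0.25) = 1 + j38.25 → |·| ≈ 38.263, ∠ ≈ 88.50°
pole (1 + j153·0.004) = 1 + j0.612 → |·| ≈ 1.1724, ∠ ≈ 31.47°
|G| = 16 · 19.151 · 7.7151 / (38.263 · 1.1724) ≈ 52.698
Gain = 20 log₁₀(52.698) ≈ 34.44 dB

34.4 dB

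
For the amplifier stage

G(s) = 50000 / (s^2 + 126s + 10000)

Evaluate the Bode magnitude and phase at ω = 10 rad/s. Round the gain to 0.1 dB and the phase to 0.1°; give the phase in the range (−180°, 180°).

At s = jω = j10:
quadratic: (j10)² + 126·j10 + 10000 = 9900 + j1260 → |·| ≈ 9979.9, ∠ ≈ 7.25°
|G| = 50000 / 9979.9 ≈ 5.0101
Gain = 20 log₁₀(5.0101) ≈ 14.00 dB
∠G = 0.00° − 7.25° = -7.25°

14.0 dB, -7.3°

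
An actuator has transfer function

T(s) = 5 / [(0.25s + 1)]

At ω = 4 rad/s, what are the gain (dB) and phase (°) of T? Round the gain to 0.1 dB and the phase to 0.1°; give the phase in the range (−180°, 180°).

11.0 dB, -45.0°

At ω = 4 rad/s:
pole (1 + j4·0.25) = 1 + j1 → |·| ≈ 1.4142, ∠ ≈ 45.00°
|T| = 5 · 1 / (1.4142) ≈ 3.5356
Gain = 20 log₁₀(3.5356) ≈ 10.97 dB
∠T = (0°) − (45.00°) = -45.00°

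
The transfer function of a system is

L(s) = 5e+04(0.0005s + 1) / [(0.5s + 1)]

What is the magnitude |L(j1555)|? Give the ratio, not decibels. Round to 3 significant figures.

81.5

At ω = 1555 rad/s:
zero (1 + j1555·0.0005) = 1 + j0.7775 → |·| ≈ 1.2667, ∠ ≈ 37.87°
pole (1 + j1555·0.5) = 1 + j777.5 → |·| ≈ 777.5, ∠ ≈ 89.93°
|L| = 5e+04 · 1.2667 / (777.5) ≈ 81.46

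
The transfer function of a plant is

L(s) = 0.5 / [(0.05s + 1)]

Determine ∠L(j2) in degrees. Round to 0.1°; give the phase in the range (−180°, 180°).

-5.7°

At ω = 2 rad/s:
pole (1 + j2·0.05) = 1 + j0.1 → |·| ≈ 1.005, ∠ ≈ 5.71°
∠L = (0°) − (5.71°) = -5.71°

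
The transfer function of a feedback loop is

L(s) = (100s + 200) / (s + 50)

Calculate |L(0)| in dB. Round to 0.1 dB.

L(0) = 200 / 50 = 4
20 log₁₀(4) ≈ 12.04 dB

12.0 dB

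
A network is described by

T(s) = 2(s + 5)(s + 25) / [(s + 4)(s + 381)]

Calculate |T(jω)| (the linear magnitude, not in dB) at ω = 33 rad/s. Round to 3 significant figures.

0.217

At s = jω = j33:
zero (s+5): 5 + j33 → |·| = √(5²+33²) = √1114 ≈ 33.377, ∠ = arctan(33/5) ≈ 81.38°
zero (s+25): 25 + j33 → |·| = √(25²+33²) = √1714 ≈ 41.4, ∠ = arctan(33/25) ≈ 52.85°
pole (s+4): 4 + j33 → |·| = √(4²+33²) = √1105 ≈ 33.242, ∠ = arctan(33/4) ≈ 83.09°
pole (s+381): 381 + j33 → |·| = √(381²+33²) = √146250 ≈ 382.43, ∠ = arctan(33/381) ≈ 4.95°
|T| = 2 · 1381.8 / 12713 ≈ 0.21738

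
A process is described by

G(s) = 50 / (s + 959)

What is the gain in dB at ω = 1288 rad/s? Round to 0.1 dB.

-30.1 dB

Substitute s = j1288:
Numerator: 50 = 50 + j0
Denominator: (j1288) + 959 = 959 + j1288
|N| = √(50² + 0²) ≈ 50, ∠N ≈ 0.00°
|D| = √(959² + 1288²) ≈ 1605.8, ∠D ≈ 53.33°
|G| = 50 / 1605.8 ≈ 0.031137
Gain = 20 log₁₀(0.031137) ≈ -30.13 dB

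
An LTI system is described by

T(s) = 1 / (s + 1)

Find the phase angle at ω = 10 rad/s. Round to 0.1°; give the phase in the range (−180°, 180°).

At s = jω = j10:
pole (s+1): 1 + j10 → |·| = √(1²+10²) = √101 ≈ 10.05, ∠ = arctan(10/1) ≈ 84.29°
∠T = 0.00° − 84.29° = -84.29°

-84.3°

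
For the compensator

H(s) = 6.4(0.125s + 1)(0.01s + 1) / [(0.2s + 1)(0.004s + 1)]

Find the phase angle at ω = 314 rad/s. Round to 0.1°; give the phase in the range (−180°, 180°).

20.3°

At ω = 314 rad/s:
zero (1 + j314·0.125) = 1 + j39.25 → |·| ≈ 39.263, ∠ ≈ 88.54°
zero (1 + j314·0.01) = 1 + j3.14 → |·| ≈ 3.2954, ∠ ≈ 72.33°
pole (1 + j314·0.2) = 1 + j62.8 → |·| ≈ 62.808, ∠ ≈ 89.09°
pole (1 + j314·0.004) = 1 + j1.256 → |·| ≈ 1.6055, ∠ ≈ 51.47°
∠H = (88.54° + 72.33°) − (89.09° + 51.47°) = 20.31°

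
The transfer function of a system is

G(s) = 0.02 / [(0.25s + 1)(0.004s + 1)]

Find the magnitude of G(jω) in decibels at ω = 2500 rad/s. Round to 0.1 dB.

At ω = 2500 rad/s:
pole (1 + j2500·0.25) = 1 + j625 → |·| ≈ 625, ∠ ≈ 89.91°
pole (1 + j2500·0.004) = 1 + j10 → |·| ≈ 10.05, ∠ ≈ 84.29°
|G| = 0.02 · 1 / (625 · 10.05) ≈ 3.1841e-06
Gain = 20 log₁₀(3.1841e-06) ≈ -109.94 dB

-109.9 dB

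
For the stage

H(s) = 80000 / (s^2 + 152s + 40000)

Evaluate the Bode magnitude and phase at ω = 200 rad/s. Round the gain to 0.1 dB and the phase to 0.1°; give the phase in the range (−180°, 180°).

8.4 dB, -90.0°

At s = jω = j200:
quadratic: (j200)² + 152·j200 + 40000 = 0 + j30400 → |·| ≈ 30400, ∠ ≈ 90.00°
|H| = 80000 / 30400 ≈ 2.6316
Gain = 20 log₁₀(2.6316) ≈ 8.40 dB
∠H = 0.00° − 90.00° = -90.00°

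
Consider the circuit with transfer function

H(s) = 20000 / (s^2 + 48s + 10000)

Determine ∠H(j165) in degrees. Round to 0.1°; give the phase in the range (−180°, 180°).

At s = jω = j165:
quadratic: (j165)² + 48·j165 + 10000 = -17225 + j7920 → |·| ≈ 18959, ∠ ≈ 155.31°
∠H = 0.00° − 155.31° = -155.31°

-155.3°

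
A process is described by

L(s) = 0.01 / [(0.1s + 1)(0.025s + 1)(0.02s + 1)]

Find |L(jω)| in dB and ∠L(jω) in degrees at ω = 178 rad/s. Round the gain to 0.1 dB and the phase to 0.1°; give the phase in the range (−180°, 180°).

-89.6 dB, 121.6°

At ω = 178 rad/s:
pole (1 + j178·0.1) = 1 + j17.8 → |·| ≈ 17.828, ∠ ≈ 86.78°
pole (1 + j178·0.025) = 1 + j4.45 → |·| ≈ 4.561, ∠ ≈ 77.33°
pole (1 + j178·0.02) = 1 + j3.56 → |·| ≈ 3.6978, ∠ ≈ 74.31°
|L| = 0.01 · 1 / (17.828 · 4.561 · 3.6978) ≈ 3.3258e-05
Gain = 20 log₁₀(3.3258e-05) ≈ -89.56 dB
∠L = (0°) − (86.78° + 77.33° + 74.31°) = -238.42° ≡ 121.58° (principal value)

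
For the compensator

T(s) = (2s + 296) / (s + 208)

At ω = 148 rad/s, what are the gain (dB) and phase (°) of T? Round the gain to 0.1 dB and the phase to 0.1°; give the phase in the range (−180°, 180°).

4.3 dB, 9.6°

Substitute s = j148:
Numerator: 2(j148) + 296 = 296 + j296
Denominator: (j148) + 208 = 208 + j148
|N| = √(296² + 296²) ≈ 418.61, ∠N ≈ 45.00°
|D| = √(208² + 148²) ≈ 255.28, ∠D ≈ 35.43°
|T| = 418.61 / 255.28 ≈ 1.6398
Gain = 20 log₁₀(1.6398) ≈ 4.30 dB
∠T = 45.00° − 35.43° = 9.57°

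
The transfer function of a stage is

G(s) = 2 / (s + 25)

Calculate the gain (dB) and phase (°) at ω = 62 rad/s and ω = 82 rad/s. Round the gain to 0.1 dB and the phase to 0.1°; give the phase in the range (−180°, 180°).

ω = 62: -30.5 dB, -68.0°; ω = 82: -32.6 dB, -73.0°

At s = jω = j62:
pole (s+25): 25 + j62 → |·| = √(25²+62²) = √4469 ≈ 66.851, ∠ = arctan(62/25) ≈ 68.04°
|G| = 2 / 66.851 ≈ 0.029917
Gain = 20 log₁₀(0.029917) ≈ -30.48 dB
∠G = 0.00° − 68.04° = -68.04°

At s = jω = j82:
pole (s+25): 25 + j82 → |·| = √(25²+82²) = √7349 ≈ 85.726, ∠ = arctan(82/25) ≈ 73.04°
|G| = 2 / 85.726 ≈ 0.02333
Gain = 20 log₁₀(0.02333) ≈ -32.64 dB
∠G = 0.00° − 73.04° = -73.04°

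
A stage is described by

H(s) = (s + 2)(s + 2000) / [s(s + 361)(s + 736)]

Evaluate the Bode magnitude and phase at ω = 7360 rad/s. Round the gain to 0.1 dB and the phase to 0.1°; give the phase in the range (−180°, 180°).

At s = jω = j7360:
zero (s+2): 2 + j7360 → |·| = √(2²+7360²) = √54169604 ≈ 7360, ∠ = arctan(7360/2) ≈ 89.98°
zero (s+2000): 2000 + j7360 → |·| = √(2000²+7360²) = √58169600 ≈ 7626.9, ∠ = arctan(7360/2000) ≈ 74.80°
pole (s+361): 361 + j7360 → |·| = √(361²+7360²) = √54299921 ≈ 7368.8, ∠ = arctan(7360/361) ≈ 87.19°
pole (s+736): 736 + j7360 → |·| = √(736²+7360²) = √54711296 ≈ 7396.7, ∠ = arctan(7360/736) ≈ 84.29°
pole at origin: |s| = 7360, ∠ = 90.00° (in denominator)
|H| = 1 · 5.6134e+07 / 4.0116e+11 ≈ 0.00013993
Gain = 20 log₁₀(0.00013993) ≈ -77.08 dB
∠H = 164.78° − 261.48° = -96.70°

-77.1 dB, -96.7°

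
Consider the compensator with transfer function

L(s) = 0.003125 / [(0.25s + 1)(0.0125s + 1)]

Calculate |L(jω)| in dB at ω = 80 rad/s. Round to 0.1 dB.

-79.1 dB

At ω = 80 rad/s:
pole (1 + j80·0.25) = 1 + j20 → |·| ≈ 20.025, ∠ ≈ 87.14°
pole (1 + j80·0.0125) = 1 + j1 → |·| ≈ 1.4142, ∠ ≈ 45.00°
|L| = 0.003125 · 1 / (20.025 · 1.4142) ≈ 0.00011035
Gain = 20 log₁₀(0.00011035) ≈ -79.14 dB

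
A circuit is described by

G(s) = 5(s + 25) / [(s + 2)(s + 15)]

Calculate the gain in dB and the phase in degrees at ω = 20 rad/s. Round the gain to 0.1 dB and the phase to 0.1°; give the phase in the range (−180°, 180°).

-9.9 dB, -98.8°

At s = jω = j20:
zero (s+25): 25 + j20 → |·| = √(25²+20²) = √1025 ≈ 32.016, ∠ = arctan(20/25) ≈ 38.66°
pole (s+2): 2 + j20 → |·| = √(2²+20²) = √404 ≈ 20.1, ∠ = arctan(20/2) ≈ 84.29°
pole (s+15): 15 + j20 → |·| = √(15²+20²) = √625 ≈ 25, ∠ = arctan(20/15) ≈ 53.13°
|G| = 5 · 32.016 / 502.5 ≈ 0.31857
Gain = 20 log₁₀(0.31857) ≈ -9.94 dB
∠G = 38.66° − 137.42° = -98.76°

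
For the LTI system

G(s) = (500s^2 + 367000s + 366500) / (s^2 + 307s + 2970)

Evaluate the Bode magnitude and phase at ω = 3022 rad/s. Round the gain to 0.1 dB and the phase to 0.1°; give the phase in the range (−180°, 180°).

Substitute s = j3022:
Numerator: 500(j3022)^2 + 367000(j3022) + 366500 = -4565875500 + j1109074000
Denominator: (j3022)^2 + 307(j3022) + 2970 = -9129514 + j927754
|N| = √(4565875500² + 1109074000²) ≈ 4.6986e+09, ∠N ≈ 166.35°
|D| = √(9129514² + 927754²) ≈ 9.1765e+06, ∠D ≈ 174.20°
|G| = 4.6986e+09 / 9.1765e+06 ≈ 512.03
Gain = 20 log₁₀(512.03) ≈ 54.19 dB
∠G = 166.35° − 174.20° = -7.85°

54.2 dB, -7.9°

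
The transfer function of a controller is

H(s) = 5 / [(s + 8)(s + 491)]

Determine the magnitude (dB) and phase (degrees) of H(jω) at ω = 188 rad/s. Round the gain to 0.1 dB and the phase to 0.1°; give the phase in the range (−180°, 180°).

-85.9 dB, -108.5°

At s = jω = j188:
pole (s+8): 8 + j188 → |·| = √(8²+188²) = √35408 ≈ 188.17, ∠ = arctan(188/8) ≈ 87.56°
pole (s+491): 491 + j188 → |·| = √(491²+188²) = √276425 ≈ 525.76, ∠ = arctan(188/491) ≈ 20.95°
|H| = 5 / 98932 ≈ 5.054e-05
Gain = 20 log₁₀(5.054e-05) ≈ -85.93 dB
∠H = 0.00° − 108.51° = -108.51°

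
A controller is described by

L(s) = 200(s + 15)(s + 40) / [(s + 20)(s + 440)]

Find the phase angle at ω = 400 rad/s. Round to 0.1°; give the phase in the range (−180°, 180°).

At s = jω = j400:
zero (s+15): 15 + j400 → |·| = √(15²+400²) = √160225 ≈ 400.28, ∠ = arctan(400/15) ≈ 87.85°
zero (s+40): 40 + j400 → |·| = √(40²+400²) = √161600 ≈ 402, ∠ = arctan(400/40) ≈ 84.29°
pole (s+20): 20 + j400 → |·| = √(20²+400²) = √160400 ≈ 400.5, ∠ = arctan(400/20) ≈ 87.14°
pole (s+440): 440 + j400 → |·| = √(440²+400²) = √353600 ≈ 594.64, ∠ = arctan(400/440) ≈ 42.27°
∠L = 172.14° − 129.41° = 42.73°

42.7°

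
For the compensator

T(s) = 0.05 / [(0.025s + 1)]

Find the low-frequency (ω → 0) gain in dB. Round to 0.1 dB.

T(0) = 0.05 · 1 / 1 = 0.05
20 log₁₀(0.05) ≈ -26.02 dB

-26.0 dB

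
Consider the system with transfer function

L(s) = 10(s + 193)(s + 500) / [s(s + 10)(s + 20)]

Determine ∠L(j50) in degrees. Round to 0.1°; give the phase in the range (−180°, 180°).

143.3°

At s = jω = j50:
zero (s+193): 193 + j50 → |·| = √(193²+50²) = √39749 ≈ 199.37, ∠ = arctan(50/193) ≈ 14.52°
zero (s+500): 500 + j50 → |·| = √(500²+50²) = √252500 ≈ 502.49, ∠ = arctan(50/500) ≈ 5.71°
pole (s+10): 10 + j50 → |·| = √(10²+50²) = √2600 ≈ 50.99, ∠ = arctan(50/10) ≈ 78.69°
pole (s+20): 20 + j50 → |·| = √(20²+50²) = √2900 ≈ 53.852, ∠ = arctan(50/20) ≈ 68.20°
pole at origin: |s| = 50, ∠ = 90.00° (in denominator)
∠L = 20.23° − 236.89° = -216.66° ≡ 143.34° (principal value)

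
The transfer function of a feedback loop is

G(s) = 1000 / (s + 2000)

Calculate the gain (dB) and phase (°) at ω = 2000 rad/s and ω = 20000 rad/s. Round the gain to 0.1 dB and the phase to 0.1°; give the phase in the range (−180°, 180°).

Substitute s = j2000:
Numerator: 1000 = 1000 + j0
Denominator: (j2000) + 2000 = 2000 + j2000
|N| = √(1000² + 0²) ≈ 1000, ∠N ≈ 0.00°
|D| = √(2000² + 2000²) ≈ 2828.4, ∠D ≈ 45.00°
|G| = 1000 / 2828.4 ≈ 0.35356
Gain = 20 log₁₀(0.35356) ≈ -9.03 dB
∠G = 0.00° − 45.00° = -45.00°

Substitute s = j20000:
Numerator: 1000 = 1000 + j0
Denominator: (j20000) + 2000 = 2000 + j20000
|N| = √(1000² + 0²) ≈ 1000, ∠N ≈ 0.00°
|D| = √(2000² + 20000²) ≈ 20100, ∠D ≈ 84.29°
|G| = 1000 / 20100 ≈ 0.049751
Gain = 20 log₁₀(0.049751) ≈ -26.06 dB
∠G = 0.00° − 84.29° = -84.29°

ω = 2000: -9.0 dB, -45.0°; ω = 20000: -26.1 dB, -84.3°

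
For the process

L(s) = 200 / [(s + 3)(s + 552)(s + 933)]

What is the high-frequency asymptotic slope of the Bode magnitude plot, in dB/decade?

Each pole contributes −20 dB/decade at high frequency; each zero contributes +20 dB/decade.
Net: 0 zero(s) − 3 pole(s) → -60 dB/decade.

-60 dB/decade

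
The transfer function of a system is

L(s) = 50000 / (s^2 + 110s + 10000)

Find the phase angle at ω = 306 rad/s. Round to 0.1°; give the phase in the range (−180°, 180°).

At s = jω = j306:
quadratic: (j306)² + 110·j306 + 10000 = -83636 + j33660 → |·| ≈ 90155, ∠ ≈ 158.08°
∠L = 0.00° − 158.08° = -158.08°

-158.1°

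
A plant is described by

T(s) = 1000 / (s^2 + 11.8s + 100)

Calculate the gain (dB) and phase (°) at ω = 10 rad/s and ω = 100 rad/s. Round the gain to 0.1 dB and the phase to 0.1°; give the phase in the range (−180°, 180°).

ω = 10: 18.6 dB, -90.0°; ω = 100: -20.0 dB, -173.2°

At s = jω = j10:
quadratic: (j10)² + 11.8·j10 + 100 = 0 + j118 → |·| ≈ 118, ∠ ≈ 90.00°
|T| = 1000 / 118 ≈ 8.4746
Gain = 20 log₁₀(8.4746) ≈ 18.56 dB
∠T = 0.00° − 90.00° = -90.00°

At s = jω = j100:
quadratic: (j100)² + 11.8·j100 + 100 = -9900 + j1180 → |·| ≈ 9970.1, ∠ ≈ 173.20°
|T| = 1000 / 9970.1 ≈ 0.1003
Gain = 20 log₁₀(0.1003) ≈ -19.97 dB
∠T = 0.00° − 173.20° = -173.20°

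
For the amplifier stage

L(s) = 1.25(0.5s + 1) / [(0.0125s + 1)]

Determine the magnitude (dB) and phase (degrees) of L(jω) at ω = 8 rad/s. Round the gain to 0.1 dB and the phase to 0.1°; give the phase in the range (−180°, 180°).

14.2 dB, 70.3°

At ω = 8 rad/s:
zero (1 + j8·0.5) = 1 + j4 → |·| ≈ 4.1231, ∠ ≈ 75.96°
pole (1 + j8·0.0125) = 1 + j0.1 → |·| ≈ 1.005, ∠ ≈ 5.71°
|L| = 1.25 · 4.1231 / (1.005) ≈ 5.1282
Gain = 20 log₁₀(5.1282) ≈ 14.20 dB
∠L = (75.96°) − (5.71°) = 70.25°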